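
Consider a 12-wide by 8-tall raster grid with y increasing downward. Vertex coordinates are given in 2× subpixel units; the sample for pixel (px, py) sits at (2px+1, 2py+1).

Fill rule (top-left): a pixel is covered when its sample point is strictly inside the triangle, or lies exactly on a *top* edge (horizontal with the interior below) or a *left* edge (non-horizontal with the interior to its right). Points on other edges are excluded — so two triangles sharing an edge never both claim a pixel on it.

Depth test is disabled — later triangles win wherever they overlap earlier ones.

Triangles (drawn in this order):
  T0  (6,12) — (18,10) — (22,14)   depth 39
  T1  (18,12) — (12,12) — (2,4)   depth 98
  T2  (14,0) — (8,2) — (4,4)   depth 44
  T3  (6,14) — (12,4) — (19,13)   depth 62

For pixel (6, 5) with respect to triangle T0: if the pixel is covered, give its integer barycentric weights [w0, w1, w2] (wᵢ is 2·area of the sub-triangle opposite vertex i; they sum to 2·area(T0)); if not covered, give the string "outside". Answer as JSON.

T0:
  2·area = 56
  edge (6, 12)→(18, 10): d=(12,-2) top-left  bias=+0
  edge (18, 10)→(22, 14): d=(4,4) right/bottom  bias=-1
  edge (22, 14)→(6, 12): d=(-16,-2) top-left  bias=+0
    (4,0)@(9, 1): e=[-126,0,182] → ·  [on edge]
    (5,1)@(11, 3): e=[-98,0,154] → ·  [on edge]
    (6,2)@(13, 5): e=[-70,0,126] → ·  [on edge]
    (7,3)@(15, 7): e=[-42,0,98] → ·  [on edge]
    (8,4)@(17, 9): e=[-14,0,70] → ·  [on edge]
    (6,5)@(13, 11): e=[2,24,30] → #
    (7,5)@(15, 11): e=[6,16,34] → #
    (8,5)@(17, 11): e=[10,8,38] → #
    (9,5)@(19, 11): e=[14,0,42] → ·  [on edge]
    (6,6)@(13, 13): e=[26,32,-2] → ·
    (7,6)@(15, 13): e=[30,24,2] → #
    (9,6)@(19, 13): e=[38,8,10] → #
    (10,6)@(21, 13): e=[42,0,14] → ·  [on edge]
    (11,7)@(23, 15): e=[70,0,-14] → ·  [on edge]
  covered (6 px):
    · · · · · · · · · · · ·
    · · · · · · · · · · · ·
    · · · · · · · · · · · ·
    · · · · · · · · · · · ·
    · · · · · · · · · · · ·
    · · · · · · # # # · · ·
    · · · · · · · # # # · ·
    · · · · · · · · · · · ·
T1:
  2·area = 48
  edge (18, 12)→(12, 12): d=(-6,0) right/bottom  bias=-1
  edge (12, 12)→(2, 4): d=(-10,-8) top-left  bias=+0
  edge (2, 4)→(18, 12): d=(16,8) right/bottom  bias=-1
    (3,3)@(7, 7): e=[30,10,8] → #
    (4,3)@(9, 7): e=[30,26,-8] → ·
    (3,4)@(7, 9): e=[18,-10,40] → ·
    (4,4)@(9, 9): e=[18,6,24] → #
    (5,4)@(11, 9): e=[18,22,8] → #
    (6,4)@(13, 9): e=[18,38,-8] → ·
    (4,5)@(9, 11): e=[6,-14,56] → ·
    (5,5)@(11, 11): e=[6,2,40] → #
    (6,5)@(13, 11): e=[6,18,24] → #
    (7,5)@(15, 11): e=[6,34,8] → #
    (8,5)@(17, 11): e=[6,50,-8] → ·
    (5,6)@(11, 13): e=[-6,-18,72] → ·
  covered (6 px):
    · · · · · · · · · · · ·
    · · · · · · · · · · · ·
    · · · · · · · · · · · ·
    · · · # · · · · · · · ·
    · · · · # # · · · · · ·
    · · · · · # # # · · · ·
    · · · · · · · · · · · ·
    · · · · · · · · · · · ·
T2:
  2·area = 4  (B↔C swapped to make it positive)
  edge (14, 0)→(4, 4): d=(-10,4) right/bottom  bias=-1
  edge (4, 4)→(8, 2): d=(4,-2) top-left  bias=+0
  edge (8, 2)→(14, 0): d=(6,-2) top-left  bias=+0
    (5,0)@(11, 1): e=[2,2,0] → #  [on edge]
    (6,0)@(13, 1): e=[-6,6,4] → ·
    (2,1)@(5, 3): e=[6,-2,0] → ·  [on edge]
    (5,1)@(11, 3): e=[-18,10,12] → ·
  covered (1 px):
    · · · · · # · · · · · ·
    · · · · · · · · · · · ·
    · · · · · · · · · · · ·
    · · · · · · · · · · · ·
    · · · · · · · · · · · ·
    · · · · · · · · · · · ·
    · · · · · · · · · · · ·
    · · · · · · · · · · · ·
T3:
  2·area = 124
  edge (6, 14)→(12, 4): d=(6,-10) top-left  bias=+0
  edge (12, 4)→(19, 13): d=(7,9) right/bottom  bias=-1
  edge (19, 13)→(6, 14): d=(-13,1) right/bottom  bias=-1
    (5,3)@(11, 7): e=[8,30,86] → #
    (6,3)@(13, 7): e=[28,12,84] → #
    (7,3)@(15, 7): e=[48,-6,82] → ·
    (4,4)@(9, 9): e=[0,62,62] → #  [on edge]
    (7,4)@(15, 9): e=[60,8,56] → #
    (8,4)@(17, 9): e=[80,-10,54] → ·
    (4,5)@(9, 11): e=[12,76,36] → #
    (8,5)@(17, 11): e=[92,4,28] → #
    (9,5)@(19, 11): e=[112,-14,26] → ·
    (3,6)@(7, 13): e=[4,108,12] → #
    (9,6)@(19, 13): e=[124,0,0] → ·  [on edge]
    (3,7)@(7, 15): e=[16,122,-14] → ·
  covered (17 px):
    · · · · · · · · · · · ·
    · · · · · · · · · · · ·
    · · · · · · · · · · · ·
    · · · · · # # · · · · ·
    · · · · # # # # · · · ·
    · · · · # # # # # · · ·
    · · · # # # # # # · · ·
    · · · · · · · · · · · ·

Result: [24,30,2]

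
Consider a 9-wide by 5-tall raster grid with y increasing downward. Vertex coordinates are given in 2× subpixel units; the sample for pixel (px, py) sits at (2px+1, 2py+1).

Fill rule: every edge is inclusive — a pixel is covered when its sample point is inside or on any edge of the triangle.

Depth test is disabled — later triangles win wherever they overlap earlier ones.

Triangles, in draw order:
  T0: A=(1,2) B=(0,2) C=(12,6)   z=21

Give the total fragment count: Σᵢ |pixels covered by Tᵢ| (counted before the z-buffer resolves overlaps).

T0:
  2·area = 4  (B↔C swapped to make it positive)
  edge (1, 2)→(12, 6): d=(11,4) inclusive
  edge (12, 6)→(0, 2): d=(-12,-4) inclusive
  edge (0, 2)→(1, 2): d=(1,0) inclusive
    (1,1)@(3, 3): e=[3,0,1] → █  [on edge]
    (2,1)@(5, 3): e=[-5,8,1] → ·
    (1,2)@(3, 5): e=[25,-24,3] → ·
    (4,2)@(9, 5): e=[1,0,3] → █  [on edge]
    (5,2)@(11, 5): e=[-7,8,3] → ·
    (4,3)@(9, 7): e=[23,-24,5] → ·
    (7,3)@(15, 7): e=[-1,0,5] → ·  [on edge]
  covered (2 px):
    · · · · · · · · ·
    · █ · · · · · · ·
    · · · · █ · · · ·
    · · · · · · · · ·
    · · · · · · · · ·

Result: 2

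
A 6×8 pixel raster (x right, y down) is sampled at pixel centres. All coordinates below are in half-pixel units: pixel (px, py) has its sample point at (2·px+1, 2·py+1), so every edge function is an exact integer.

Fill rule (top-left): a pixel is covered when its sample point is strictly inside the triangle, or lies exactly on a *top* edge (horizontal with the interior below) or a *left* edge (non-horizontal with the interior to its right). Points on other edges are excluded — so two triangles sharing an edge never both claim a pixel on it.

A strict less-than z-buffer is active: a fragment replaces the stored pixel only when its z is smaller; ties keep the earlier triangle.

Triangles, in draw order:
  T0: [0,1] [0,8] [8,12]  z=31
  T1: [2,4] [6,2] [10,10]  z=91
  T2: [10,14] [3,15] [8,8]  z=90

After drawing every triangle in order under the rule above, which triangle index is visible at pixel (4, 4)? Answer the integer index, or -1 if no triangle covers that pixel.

T0:
  2·area = 56  (B↔C swapped to make it positive)
  edge (0, 1)→(8, 12): d=(8,11) right/bottom  bias=-1
  edge (8, 12)→(0, 8): d=(-8,-4) top-left  bias=+0
  edge (0, 8)→(0, 1): d=(0,-7) top-left  bias=+0
    (0,1)@(1, 3): e=[5,44,7] → X
    (1,1)@(3, 3): e=[-17,52,21] → .
    (0,2)@(1, 5): e=[21,28,7] → X
    (1,2)@(3, 5): e=[-1,36,21] → .
    (0,3)@(1, 7): e=[37,12,7] → X
    (1,3)@(3, 7): e=[15,20,21] → X
    (2,3)@(5, 7): e=[-7,28,35] → .
    (0,4)@(1, 9): e=[53,-4,7] → .
    (1,4)@(3, 9): e=[31,4,21] → X
    (2,4)@(5, 9): e=[9,12,35] → X
    (3,4)@(7, 9): e=[-13,20,49] → .
    (1,5)@(3, 11): e=[47,-12,21] → .
  covered (7 px):
    . . . . . .
    X . . . . .
    X . . . . .
    X X . . . .
    . X X . . .
    . . . X . .
    . . . . . .
    . . . . . .
T1:
  2·area = 40
  edge (2, 4)→(6, 2): d=(4,-2) top-left  bias=+0
  edge (6, 2)→(10, 10): d=(4,8) right/bottom  bias=-1
  edge (10, 10)→(2, 4): d=(-8,-6) top-left  bias=+0
    (2,1)@(5, 3): e=[2,12,26] → X
    (3,1)@(7, 3): e=[6,-4,38] → .
    (2,2)@(5, 5): e=[10,20,10] → X
    (3,2)@(7, 5): e=[14,4,22] → X
    (4,2)@(9, 5): e=[18,-12,34] → .
    (2,3)@(5, 7): e=[18,28,-6] → .
    (3,3)@(7, 7): e=[22,12,6] → X
    (4,3)@(9, 7): e=[26,-4,18] → .
    (3,4)@(7, 9): e=[30,20,-10] → .
    (4,4)@(9, 9): e=[34,4,2] → X
    (5,4)@(11, 9): e=[38,-12,14] → .
    (4,5)@(9, 11): e=[42,12,-14] → .
  covered (5 px):
    . . . . . .
    . . X . . .
    . . X X . .
    . . . X . .
    . . . . X .
    . . . . . .
    . . . . . .
    . . . . . .
T2:
  2·area = 44
  edge (10, 14)→(3, 15): d=(-7,1) right/bottom  bias=-1
  edge (3, 15)→(8, 8): d=(5,-7) top-left  bias=+0
  edge (8, 8)→(10, 14): d=(2,6) right/bottom  bias=-1
    (3,2)@(7, 5): e=[66,-22,0] → .  [on edge]
    (3,5)@(7, 11): e=[24,8,12] → X
    (4,5)@(9, 11): e=[22,22,0] → .  [on edge]
    (2,6)@(5, 13): e=[12,4,28] → X
    (4,6)@(9, 13): e=[8,32,4] → X
    (5,6)@(11, 13): e=[6,46,-8] → .
    (1,7)@(3, 15): e=[0,0,44] → .  [on edge]
    (2,7)@(5, 15): e=[-2,14,32] → .
    (3,7)@(7, 15): e=[-4,28,20] → .
    (4,7)@(9, 15): e=[-6,42,8] → .
  covered (4 px):
    . . . . . .
    . . . . . .
    . . . . . .
    . . . . . .
    . . . . . .
    . . . X . .
    . . X X X .
    . . . . . .

Z-buffer (winner per pixel, '.' = empty):
  . . . . . .
  0 . 1 . . .
  0 . 1 1 . .
  0 0 . 1 . .
  . 0 0 . 1 .
  . . . 0 . .
  . . 2 2 2 .
  . . . . . .

Result: 1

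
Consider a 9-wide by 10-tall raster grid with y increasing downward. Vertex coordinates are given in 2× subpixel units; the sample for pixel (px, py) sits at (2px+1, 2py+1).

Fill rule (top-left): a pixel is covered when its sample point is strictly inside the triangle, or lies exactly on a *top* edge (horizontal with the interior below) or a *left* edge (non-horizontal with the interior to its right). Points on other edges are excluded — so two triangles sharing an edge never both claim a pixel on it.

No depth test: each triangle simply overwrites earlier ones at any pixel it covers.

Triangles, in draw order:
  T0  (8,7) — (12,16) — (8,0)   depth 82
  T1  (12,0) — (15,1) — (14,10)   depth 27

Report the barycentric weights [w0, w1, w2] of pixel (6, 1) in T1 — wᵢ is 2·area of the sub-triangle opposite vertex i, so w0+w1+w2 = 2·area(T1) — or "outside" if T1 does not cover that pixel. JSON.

T0:
  2·area = 28  (B↔C swapped to make it positive)
  edge (8, 7)→(8, 0): d=(0,-7) top-left  bias=+0
  edge (8, 0)→(12, 16): d=(4,16) right/bottom  bias=-1
  edge (12, 16)→(8, 7): d=(-4,-9) top-left  bias=+0
    (4,2)@(9, 5): e=[7,4,17] → #
    (5,2)@(11, 5): e=[21,-28,35] → ·
    (4,3)@(9, 7): e=[7,12,9] → #
    (5,3)@(11, 7): e=[21,-20,27] → ·
    (4,4)@(9, 9): e=[7,20,1] → #
    (5,4)@(11, 9): e=[21,-12,19] → ·
    (4,5)@(9, 11): e=[7,28,-7] → ·
    (5,6)@(11, 13): e=[21,4,3] → #
    (6,6)@(13, 13): e=[35,-28,21] → ·
    (5,7)@(11, 15): e=[21,12,-5] → ·
  covered (4 px):
    · · · · · · · · ·
    · · · · · · · · ·
    · · · · # · · · ·
    · · · · # · · · ·
    · · · · # · · · ·
    · · · · · · · · ·
    · · · · · # · · ·
    · · · · · · · · ·
    · · · · · · · · ·
    · · · · · · · · ·
T1:
  2·area = 28
  edge (12, 0)→(15, 1): d=(3,1) right/bottom  bias=-1
  edge (15, 1)→(14, 10): d=(-1,9) right/bottom  bias=-1
  edge (14, 10)→(12, 0): d=(-2,-10) top-left  bias=+0
    (6,0)@(13, 1): e=[2,18,8] → #
    (7,0)@(15, 1): e=[0,0,28] → ·  [on edge]
    (6,1)@(13, 3): e=[8,16,4] → #
    (7,1)@(15, 3): e=[6,-2,24] → ·
    (6,2)@(13, 5): e=[14,14,0] → #  [on edge]
    (7,2)@(15, 5): e=[12,-4,20] → ·
    (6,3)@(13, 7): e=[20,12,-4] → ·
    (7,7)@(15, 15): e=[42,-14,0] → ·  [on edge]
    (6,9)@(13, 19): e=[56,0,-28] → ·  [on edge]
  covered (3 px):
    · · · · · · # · ·
    · · · · · · # · ·
    · · · · · · # · ·
    · · · · · · · · ·
    · · · · · · · · ·
    · · · · · · · · ·
    · · · · · · · · ·
    · · · · · · · · ·
    · · · · · · · · ·
    · · · · · · · · ·

Final: [16,4,8]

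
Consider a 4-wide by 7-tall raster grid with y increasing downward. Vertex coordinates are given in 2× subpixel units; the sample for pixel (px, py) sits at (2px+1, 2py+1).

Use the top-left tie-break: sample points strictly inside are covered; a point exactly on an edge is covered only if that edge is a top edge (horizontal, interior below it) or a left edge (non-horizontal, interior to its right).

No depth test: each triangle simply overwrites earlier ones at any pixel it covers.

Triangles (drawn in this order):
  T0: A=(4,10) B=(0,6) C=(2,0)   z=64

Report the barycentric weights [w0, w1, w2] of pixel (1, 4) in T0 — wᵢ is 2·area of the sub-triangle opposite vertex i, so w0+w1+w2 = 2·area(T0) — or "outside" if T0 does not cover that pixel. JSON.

T0:
  2·area = 32
  edge (4, 10)→(0, 6): d=(-4,-4) top-left  bias=+0
  edge (0, 6)→(2, 0): d=(2,-6) top-left  bias=+0
  edge (2, 0)→(4, 10): d=(2,10) right/bottom  bias=-1
    (0,1)@(1, 3): e=[16,0,16] → █  [on edge]
    (1,1)@(3, 3): e=[24,12,-4] → ·
    (0,2)@(1, 5): e=[8,4,20] → █
    (1,2)@(3, 5): e=[16,16,0] → ·  [on edge]
    (0,3)@(1, 7): e=[0,8,24] → █  [on edge]
    (1,3)@(3, 7): e=[8,20,4] → █
    (2,3)@(5, 7): e=[16,32,-16] → ·
    (0,4)@(1, 9): e=[-8,12,28] → ·
    (1,4)@(3, 9): e=[0,24,8] → █  [on edge]
    (2,4)@(5, 9): e=[8,36,-12] → ·
    (1,5)@(3, 11): e=[-8,28,12] → ·
    (2,5)@(5, 11): e=[0,40,-8] → ·  [on edge]
    (3,6)@(7, 13): e=[0,56,-24] → ·  [on edge]
  covered (5 px):
    · · · ·
    █ · · ·
    █ · · ·
    █ █ · ·
    · █ · ·
    · · · ·
    · · · ·

Result: [24,8,0]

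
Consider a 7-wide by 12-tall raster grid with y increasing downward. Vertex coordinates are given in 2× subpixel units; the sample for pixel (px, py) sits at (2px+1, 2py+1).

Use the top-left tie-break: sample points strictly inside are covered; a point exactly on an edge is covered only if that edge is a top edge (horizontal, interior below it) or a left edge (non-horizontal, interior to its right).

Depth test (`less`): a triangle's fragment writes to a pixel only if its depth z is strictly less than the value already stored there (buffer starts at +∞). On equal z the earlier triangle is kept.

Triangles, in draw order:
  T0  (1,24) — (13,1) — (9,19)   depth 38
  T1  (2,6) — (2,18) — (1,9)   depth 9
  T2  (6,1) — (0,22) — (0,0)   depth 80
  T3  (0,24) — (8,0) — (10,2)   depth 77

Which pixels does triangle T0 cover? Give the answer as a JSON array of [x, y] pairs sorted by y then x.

T0:
  2·area = 124
  edge (1, 24)→(13, 1): d=(12,-23) top-left  bias=+0
  edge (13, 1)→(9, 19): d=(-4,18) right/bottom  bias=-1
  edge (9, 19)→(1, 24): d=(-8,5) right/bottom  bias=-1
    (6,0)@(13, 1): e=[0,0,124] → ·  [on edge]
    (5,2)@(11, 5): e=[2,20,102] → █
    (6,2)@(13, 5): e=[48,-16,92] → ·
    (5,3)@(11, 7): e=[26,12,86] → █
    (6,3)@(13, 7): e=[72,-24,76] → ·
    (4,4)@(9, 9): e=[4,40,80] → █
    (6,4)@(13, 9): e=[96,-32,60] → ·
    (4,5)@(9, 11): e=[28,32,64] → █
    (5,5)@(11, 11): e=[74,-4,54] → ·
    (3,6)@(7, 13): e=[6,60,58] → █
    (5,6)@(11, 13): e=[98,-12,38] → ·
    (3,7)@(7, 15): e=[30,52,42] → █
    (4,9)@(9, 19): e=[124,0,0] → ·  [on edge]
  covered (16 px):
    · · · · · · ·
    · · · · · · ·
    · · · · · █ ·
    · · · · · █ ·
    · · · · █ █ ·
    · · · · █ · ·
    · · · █ █ · ·
    · · · █ █ · ·
    · · █ █ █ · ·
    · · █ █ · · ·
    · █ █ · · · ·
    · · · · · · ·
T1:
  2·area = 12
  edge (2, 6)→(2, 18): d=(0,12) right/bottom  bias=-1
  edge (2, 18)→(1, 9): d=(-1,-9) top-left  bias=+0
  edge (1, 9)→(2, 6): d=(1,-3) top-left  bias=+0
    (1,1)@(3, 3): e=[-12,24,0] → ·  [on edge]
    (0,4)@(1, 9): e=[12,0,0] → █  [on edge]
    (1,4)@(3, 9): e=[-12,18,6] → ·
    (0,5)@(1, 11): e=[12,-2,2] → ·
  covered (1 px):
    · · · · · · ·
    · · · · · · ·
    · · · · · · ·
    · · · · · · ·
    █ · · · · · ·
    · · · · · · ·
    · · · · · · ·
    · · · · · · ·
    · · · · · · ·
    · · · · · · ·
    · · · · · · ·
    · · · · · · ·
T2:
  2·area = 132
  edge (6, 1)→(0, 22): d=(-6,21) right/bottom  bias=-1
  edge (0, 22)→(0, 0): d=(0,-22) top-left  bias=+0
  edge (0, 0)→(6, 1): d=(6,1) right/bottom  bias=-1
    (0,0)@(1, 1): e=[105,22,5] → █
    (1,0)@(3, 1): e=[63,66,3] → █
    (2,0)@(5, 1): e=[21,110,1] → █
    (3,0)@(7, 1): e=[-21,154,-1] → ·
    (0,1)@(1, 3): e=[93,22,17] → █
    (3,1)@(7, 3): e=[-33,154,11] → ·
    (0,2)@(1, 5): e=[81,22,29] → █
    (2,2)@(5, 5): e=[-3,110,25] → ·
    (0,3)@(1, 7): e=[69,22,41] → █
    (2,3)@(5, 7): e=[-15,110,37] → ·
    (0,4)@(1, 9): e=[57,22,53] → █
    (2,4)@(5, 9): e=[-27,110,49] → ·
  covered (17 px):
    █ █ █ · · · ·
    █ █ █ · · · ·
    █ █ · · · · ·
    █ █ · · · · ·
    █ █ · · · · ·
    █ █ · · · · ·
    █ · · · · · ·
    █ · · · · · ·
    █ · · · · · ·
    · · · · · · ·
    · · · · · · ·
    · · · · · · ·
T3:
  2·area = 64
  edge (0, 24)→(8, 0): d=(8,-24) top-left  bias=+0
  edge (8, 0)→(10, 2): d=(2,2) right/bottom  bias=-1
  edge (10, 2)→(0, 24): d=(-10,22) right/bottom  bias=-1
    (4,0)@(9, 1): e=[32,0,32] → ·  [on edge]
    (3,1)@(7, 3): e=[0,8,56] → █  [on edge]
    (4,1)@(9, 3): e=[48,4,12] → █
    (5,1)@(11, 3): e=[96,0,-32] → ·  [on edge]
    (3,2)@(7, 5): e=[16,12,36] → █
    (4,2)@(9, 5): e=[64,8,-8] → ·
    (6,2)@(13, 5): e=[160,0,-96] → ·  [on edge]
    (3,3)@(7, 7): e=[32,16,16] → █
    (4,3)@(9, 7): e=[80,12,-28] → ·
    (2,4)@(5, 9): e=[0,24,40] → █  [on edge]
    (3,4)@(7, 9): e=[48,20,-4] → ·
    (2,5)@(5, 11): e=[16,28,20] → █
    (2,6)@(5, 13): e=[32,32,0] → ·  [on edge]
    (1,7)@(3, 15): e=[0,40,24] → █  [on edge]
    (0,10)@(1, 21): e=[0,56,8] → █  [on edge]
  covered (9 px):
    · · · · · · ·
    · · · █ █ · ·
    · · · █ · · ·
    · · · █ · · ·
    · · █ · · · ·
    · · █ · · · ·
    · · · · · · ·
    · █ · · · · ·
    · █ · · · · ·
    · · · · · · ·
    █ · · · · · ·
    · · · · · · ·

Final: [[5,2],[5,3],[4,4],[5,4],[4,5],[3,6],[4,6],[3,7],[4,7],[2,8],[3,8],[4,8],[2,9],[3,9],[1,10],[2,10]]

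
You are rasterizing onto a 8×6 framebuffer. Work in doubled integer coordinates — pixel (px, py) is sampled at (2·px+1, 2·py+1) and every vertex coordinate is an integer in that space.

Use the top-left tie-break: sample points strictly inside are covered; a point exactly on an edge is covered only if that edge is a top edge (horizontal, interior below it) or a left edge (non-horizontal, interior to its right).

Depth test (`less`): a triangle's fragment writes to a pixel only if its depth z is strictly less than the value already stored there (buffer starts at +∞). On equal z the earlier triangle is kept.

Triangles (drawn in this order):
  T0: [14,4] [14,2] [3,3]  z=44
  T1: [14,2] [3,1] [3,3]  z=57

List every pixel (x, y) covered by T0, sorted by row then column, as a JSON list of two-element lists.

T0:
  2·area = 22  (B↔C swapped to make it positive)
  edge (14, 4)→(3, 3): d=(-11,-1) top-left  bias=+0
  edge (3, 3)→(14, 2): d=(11,-1) top-left  bias=+0
  edge (14, 2)→(14, 4): d=(0,2) right/bottom  bias=-1
    (1,1)@(3, 3): e=[0,0,22] → █  [on edge]
    (2,1)@(5, 3): e=[2,2,18] → █
    (3,1)@(7, 3): e=[4,4,14] → █
    (4,1)@(9, 3): e=[6,6,10] → █
    (5,1)@(11, 3): e=[8,8,6] → █
    (6,1)@(13, 3): e=[10,10,2] → █
    (7,1)@(15, 3): e=[12,12,-2] → ·
    (1,2)@(3, 5): e=[-22,22,22] → ·
    (2,2)@(5, 5): e=[-20,24,18] → ·
    (3,2)@(7, 5): e=[-18,26,14] → ·
    (4,2)@(9, 5): e=[-16,28,10] → ·
    (5,2)@(11, 5): e=[-14,30,6] → ·
  covered (6 px):
    · · · · · · · ·
    · █ █ █ █ █ █ ·
    · · · · · · · ·
    · · · · · · · ·
    · · · · · · · ·
    · · · · · · · ·
T1:
  2·area = 22  (B↔C swapped to make it positive)
  edge (14, 2)→(3, 3): d=(-11,1) right/bottom  bias=-1
  edge (3, 3)→(3, 1): d=(0,-2) top-left  bias=+0
  edge (3, 1)→(14, 2): d=(11,1) right/bottom  bias=-1
    (1,0)@(3, 1): e=[22,0,0] → ·  [on edge]
    (1,1)@(3, 3): e=[0,0,22] → ·  [on edge]
    (1,2)@(3, 5): e=[-22,0,44] → ·  [on edge]
    (1,3)@(3, 7): e=[-44,0,66] → ·  [on edge]
    (1,4)@(3, 9): e=[-66,0,88] → ·  [on edge]
    (1,5)@(3, 11): e=[-88,0,110] → ·  [on edge]
  covered (0 px):
    · · · · · · · ·
    · · · · · · · ·
    · · · · · · · ·
    · · · · · · · ·
    · · · · · · · ·
    · · · · · · · ·

Final: [[1,1],[2,1],[3,1],[4,1],[5,1],[6,1]]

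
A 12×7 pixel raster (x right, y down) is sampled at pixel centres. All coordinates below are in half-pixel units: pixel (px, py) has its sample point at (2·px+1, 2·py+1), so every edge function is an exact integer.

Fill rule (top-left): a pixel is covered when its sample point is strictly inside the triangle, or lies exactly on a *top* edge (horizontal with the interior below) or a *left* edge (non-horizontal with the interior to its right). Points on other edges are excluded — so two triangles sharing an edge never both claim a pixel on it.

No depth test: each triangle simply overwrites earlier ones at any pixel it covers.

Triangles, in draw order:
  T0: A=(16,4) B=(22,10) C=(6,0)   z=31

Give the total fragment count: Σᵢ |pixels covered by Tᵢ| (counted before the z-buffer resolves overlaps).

T0:
  2·area = 36
  edge (16, 4)→(22, 10): d=(6,6) right/bottom  bias=-1
  edge (22, 10)→(6, 0): d=(-16,-10) top-left  bias=+0
  edge (6, 0)→(16, 4): d=(10,4) right/bottom  bias=-1
    (6,0)@(13, 1): e=[0,54,-18] → ·  [on edge]
    (5,1)@(11, 3): e=[24,2,10] → #
    (6,1)@(13, 3): e=[12,22,2] → #
    (7,1)@(15, 3): e=[0,42,-6] → ·  [on edge]
    (5,2)@(11, 5): e=[36,-30,30] → ·
    (6,2)@(13, 5): e=[24,-10,22] → ·
    (7,2)@(15, 5): e=[12,10,14] → #
    (8,2)@(17, 5): e=[0,30,6] → ·  [on edge]
    (7,3)@(15, 7): e=[24,-22,34] → ·
    (9,3)@(19, 7): e=[0,18,18] → ·  [on edge]
    (10,4)@(21, 9): e=[0,6,30] → ·  [on edge]
    (11,5)@(23, 11): e=[0,-6,42] → ·  [on edge]
  covered (3 px):
    · · · · · · · · · · · ·
    · · · · · # # · · · · ·
    · · · · · · · # · · · ·
    · · · · · · · · · · · ·
    · · · · · · · · · · · ·
    · · · · · · · · · · · ·
    · · · · · · · · · · · ·

Final: 3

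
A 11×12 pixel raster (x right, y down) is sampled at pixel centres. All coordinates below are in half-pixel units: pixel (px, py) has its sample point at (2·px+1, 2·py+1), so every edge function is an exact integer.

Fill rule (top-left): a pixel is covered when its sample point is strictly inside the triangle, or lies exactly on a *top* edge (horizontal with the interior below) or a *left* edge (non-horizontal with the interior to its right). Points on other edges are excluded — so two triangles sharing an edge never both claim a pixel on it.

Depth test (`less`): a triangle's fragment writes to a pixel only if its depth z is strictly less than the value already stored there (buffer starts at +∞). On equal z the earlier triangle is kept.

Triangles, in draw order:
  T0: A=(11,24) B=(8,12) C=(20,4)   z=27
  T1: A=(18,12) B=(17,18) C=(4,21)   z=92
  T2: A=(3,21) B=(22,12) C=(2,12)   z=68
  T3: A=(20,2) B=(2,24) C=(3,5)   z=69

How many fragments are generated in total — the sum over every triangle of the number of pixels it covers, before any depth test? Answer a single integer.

T0:
  2·area = 168
  edge (11, 24)→(8, 12): d=(-3,-12) top-left  bias=+0
  edge (8, 12)→(20, 4): d=(12,-8) top-left  bias=+0
  edge (20, 4)→(11, 24): d=(-9,20) right/bottom  bias=-1
    (9,2)@(19, 5): e=[153,4,11] → █
    (10,2)@(21, 5): e=[177,20,-29] → ·
    (8,3)@(17, 7): e=[123,12,33] → █
    (9,3)@(19, 7): e=[147,28,-7] → ·
    (6,4)@(13, 9): e=[69,4,95] → █
    (7,4)@(15, 9): e=[93,20,55] → █
    (9,4)@(19, 9): e=[141,52,-25] → ·
    (5,5)@(11, 11): e=[39,12,117] → █
    (8,5)@(17, 11): e=[111,60,-3] → ·
    (4,6)@(9, 13): e=[9,20,139] → █
    (8,6)@(17, 13): e=[105,84,-21] → ·
    (4,7)@(9, 15): e=[3,44,121] → █
  covered (22 px):
    · · · · · · · · · · ·
    · · · · · · · · · · ·
    · · · · · · · · · █ ·
    · · · · · · · · █ · ·
    · · · · · · █ █ █ · ·
    · · · · · █ █ █ · · ·
    · · · · █ █ █ █ · · ·
    · · · · █ █ █ █ · · ·
    · · · · · █ █ · · · ·
    · · · · · █ █ · · · ·
    · · · · · █ · · · · ·
    · · · · · █ · · · · ·
T1:
  2·area = 75
  edge (18, 12)→(17, 18): d=(-1,6) right/bottom  bias=-1
  edge (17, 18)→(4, 21): d=(-13,3) right/bottom  bias=-1
  edge (4, 21)→(18, 12): d=(14,-9) top-left  bias=+0
    (8,6)@(17, 13): e=[5,65,5] → █
    (9,6)@(19, 13): e=[-7,59,23] → ·
    (7,7)@(15, 15): e=[15,45,15] → █
    (9,7)@(19, 15): e=[-9,33,51] → ·
    (5,8)@(11, 17): e=[37,31,7] → █
    (6,8)@(13, 17): e=[25,25,25] → █
    (9,8)@(19, 17): e=[-11,7,79] → ·
    (4,9)@(9, 19): e=[47,11,17] → █
    (6,9)@(13, 19): e=[23,-1,53] → ·
    (7,9)@(15, 19): e=[11,-7,71] → ·
    (8,9)@(17, 19): e=[-1,-13,89] → ·
    (4,10)@(9, 21): e=[45,-15,45] → ·
  covered (9 px):
    · · · · · · · · · · ·
    · · · · · · · · · · ·
    · · · · · · · · · · ·
    · · · · · · · · · · ·
    · · · · · · · · · · ·
    · · · · · · · · · · ·
    · · · · · · · · █ · ·
    · · · · · · · █ █ · ·
    · · · · · █ █ █ █ · ·
    · · · · █ █ · · · · ·
    · · · · · · · · · · ·
    · · · · · · · · · · ·
T2:
  2·area = 180  (B↔C swapped to make it positive)
  edge (3, 21)→(2, 12): d=(-1,-9) top-left  bias=+0
  edge (2, 12)→(22, 12): d=(20,0) top-left  bias=+0
  edge (22, 12)→(3, 21): d=(-19,9) right/bottom  bias=-1
    (0,1)@(1, 3): e=[0,-180,360] → ·  [on edge]
    (1,6)@(3, 13): e=[8,20,152] → █
    (2,6)@(5, 13): e=[26,20,134] → █
    (3,6)@(7, 13): e=[44,20,116] → █
    (4,6)@(9, 13): e=[62,20,98] → █
    (5,6)@(11, 13): e=[80,20,80] → █
    (6,6)@(13, 13): e=[98,20,62] → █
    (7,6)@(15, 13): e=[116,20,44] → █
    (8,6)@(17, 13): e=[134,20,26] → █
    (9,6)@(19, 13): e=[152,20,8] → █
    (10,6)@(21, 13): e=[170,20,-10] → ·
    (1,7)@(3, 15): e=[6,60,114] → █
    (1,10)@(3, 21): e=[0,180,0] → ·  [on edge]
  covered (24 px):
    · · · · · · · · · · ·
    · · · · · · · · · · ·
    · · · · · · · · · · ·
    · · · · · · · · · · ·
    · · · · · · · · · · ·
    · · · · · · · · · · ·
    · █ █ █ █ █ █ █ █ █ ·
    · █ █ █ █ █ █ █ · · ·
    · █ █ █ █ █ · · · · ·
    · █ █ █ · · · · · · ·
    · · · · · · · · · · ·
    · · · · · · · · · · ·
T3:
  2·area = 320
  edge (20, 2)→(2, 24): d=(-18,22) right/bottom  bias=-1
  edge (2, 24)→(3, 5): d=(1,-19) top-left  bias=+0
  edge (3, 5)→(20, 2): d=(17,-3) top-left  bias=+0
    (7,1)@(15, 3): e=[92,226,2] → █
    (8,1)@(17, 3): e=[48,264,8] → █
    (9,1)@(19, 3): e=[4,302,14] → █
    (10,1)@(21, 3): e=[-40,340,20] → ·
    (1,2)@(3, 5): e=[320,0,0] → █  [on edge]
    (2,2)@(5, 5): e=[276,38,6] → █
    (3,2)@(7, 5): e=[232,76,12] → █
    (4,2)@(9, 5): e=[188,114,18] → █
    (5,2)@(11, 5): e=[144,152,24] → █
    (6,2)@(13, 5): e=[100,190,30] → █
    (9,2)@(19, 5): e=[-32,304,48] → ·
    (1,3)@(3, 7): e=[284,2,34] → █
    (5,6)@(11, 13): e=[0,160,160] → ·  [on edge]
  covered (43 px):
    · · · · · · · · · · ·
    · · · · · · · █ █ █ ·
    · █ █ █ █ █ █ █ █ · ·
    · █ █ █ █ █ █ █ · · ·
    · █ █ █ █ █ █ · · · ·
    · █ █ █ █ █ · · · · ·
    · █ █ █ █ · · · · · ·
    · █ █ █ █ · · · · · ·
    · █ █ █ · · · · · · ·
    · █ █ · · · · · · · ·
    · █ · · · · · · · · ·
    · · · · · · · · · · ·

Final: 98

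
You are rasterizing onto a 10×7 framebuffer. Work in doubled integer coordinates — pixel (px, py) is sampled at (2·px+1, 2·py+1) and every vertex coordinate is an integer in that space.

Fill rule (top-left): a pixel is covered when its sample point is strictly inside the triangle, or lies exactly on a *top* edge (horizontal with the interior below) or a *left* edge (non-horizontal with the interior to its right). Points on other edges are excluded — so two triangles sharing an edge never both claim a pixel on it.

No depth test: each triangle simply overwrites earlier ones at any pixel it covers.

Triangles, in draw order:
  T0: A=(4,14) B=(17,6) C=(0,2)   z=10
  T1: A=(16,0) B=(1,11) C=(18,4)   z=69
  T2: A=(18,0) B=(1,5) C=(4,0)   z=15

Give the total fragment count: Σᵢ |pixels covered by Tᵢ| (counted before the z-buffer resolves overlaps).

T0:
  2·area = 188  (B↔C swapped to make it positive)
  edge (4, 14)→(0, 2): d=(-4,-12) top-left  bias=+0
  edge (0, 2)→(17, 6): d=(17,4) right/bottom  bias=-1
  edge (17, 6)→(4, 14): d=(-13,8) right/bottom  bias=-1
    (0,1)@(1, 3): e=[8,13,167] → █
    (1,1)@(3, 3): e=[32,5,151] → █
    (2,1)@(5, 3): e=[56,-3,135] → ·
    (0,2)@(1, 5): e=[0,47,141] → █  [on edge]
    (2,2)@(5, 5): e=[48,31,109] → █
    (3,2)@(7, 5): e=[72,23,93] → █
    (4,2)@(9, 5): e=[96,15,77] → █
    (5,2)@(11, 5): e=[120,7,61] → █
    (6,2)@(13, 5): e=[144,-1,45] → ·
    (0,3)@(1, 7): e=[-8,81,115] → ·
    (1,3)@(3, 7): e=[16,73,99] → █
    (6,3)@(13, 7): e=[136,33,19] → █
    (1,5)@(3, 11): e=[0,141,47] → █  [on edge]
  covered (24 px):
    · · · · · · · · · ·
    █ █ · · · · · · · ·
    █ █ █ █ █ █ · · · ·
    · █ █ █ █ █ █ █ · ·
    · █ █ █ █ █ · · · ·
    · █ █ █ · · · · · ·
    · · █ · · · · · · ·
T1:
  2·area = 82  (B↔C swapped to make it positive)
  edge (16, 0)→(18, 4): d=(2,4) right/bottom  bias=-1
  edge (18, 4)→(1, 11): d=(-17,7) right/bottom  bias=-1
  edge (1, 11)→(16, 0): d=(15,-11) top-left  bias=+0
    (7,0)@(15, 1): e=[6,72,4] → █
    (8,0)@(17, 1): e=[-2,58,26] → ·
    (6,1)@(13, 3): e=[18,52,12] → █
    (8,1)@(17, 3): e=[2,24,56] → █
    (9,1)@(19, 3): e=[-6,10,78] → ·
    (5,2)@(11, 5): e=[30,32,20] → █
    (8,2)@(17, 5): e=[6,-10,86] → ·
    (3,3)@(7, 7): e=[50,26,6] → █
    (4,3)@(9, 7): e=[42,12,28] → █
    (5,3)@(11, 7): e=[34,-2,50] → ·
    (6,3)@(13, 7): e=[26,-16,72] → ·
    (7,3)@(15, 7): e=[18,-30,94] → ·
    (0,5)@(1, 11): e=[82,0,0] → ·  [on edge]
  covered (10 px):
    · · · · · · · █ · ·
    · · · · · · █ █ █ ·
    · · · · · █ █ █ · ·
    · · · █ █ · · · · ·
    · · █ · · · · · · ·
    · · · · · · · · · ·
    · · · · · · · · · ·
T2:
  2·area = 70
  edge (18, 0)→(1, 5): d=(-17,5) right/bottom  bias=-1
  edge (1, 5)→(4, 0): d=(3,-5) top-left  bias=+0
  edge (4, 0)→(18, 0): d=(14,0) top-left  bias=+0
    (2,0)@(5, 1): e=[48,8,14] → █
    (3,0)@(7, 1): e=[38,18,14] → █
    (4,0)@(9, 1): e=[28,28,14] → █
    (5,0)@(11, 1): e=[18,38,14] → █
    (6,0)@(13, 1): e=[8,48,14] → █
    (7,0)@(15, 1): e=[-2,58,14] → ·
    (1,1)@(3, 3): e=[24,4,42] → █
    (4,1)@(9, 3): e=[-6,34,42] → ·
    (5,1)@(11, 3): e=[-16,44,42] → ·
    (6,1)@(13, 3): e=[-26,54,42] → ·
    (0,2)@(1, 5): e=[0,0,70] → ·  [on edge]
    (1,2)@(3, 5): e=[-10,10,70] → ·
  covered (8 px):
    · · █ █ █ █ █ · · ·
    · █ █ █ · · · · · ·
    · · · · · · · · · ·
    · · · · · · · · · ·
    · · · · · · · · · ·
    · · · · · · · · · ·
    · · · · · · · · · ·

Answer: 42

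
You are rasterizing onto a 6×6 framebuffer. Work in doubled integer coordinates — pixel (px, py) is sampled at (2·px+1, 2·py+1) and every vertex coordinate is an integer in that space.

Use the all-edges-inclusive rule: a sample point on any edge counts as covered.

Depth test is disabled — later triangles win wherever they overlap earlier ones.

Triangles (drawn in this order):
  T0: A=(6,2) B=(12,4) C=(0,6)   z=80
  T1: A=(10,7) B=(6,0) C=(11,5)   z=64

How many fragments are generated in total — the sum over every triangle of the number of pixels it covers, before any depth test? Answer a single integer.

T0:
  2·area = 36
  edge (6, 2)→(12, 4): d=(6,2) inclusive
  edge (12, 4)→(0, 6): d=(-12,2) inclusive
  edge (0, 6)→(6, 2): d=(6,-4) inclusive
    (1,0)@(3, 1): e=[0,54,-18] → .  [on edge]
    (2,1)@(5, 3): e=[8,26,2] → X
    (3,1)@(7, 3): e=[4,22,10] → X
    (4,1)@(9, 3): e=[0,18,18] → X  [on edge]
    (5,1)@(11, 3): e=[-4,14,26] → .
    (1,2)@(3, 5): e=[24,6,6] → X
    (3,2)@(7, 5): e=[16,-2,22] → .
    (4,2)@(9, 5): e=[12,-6,30] → .
    (1,3)@(3, 7): e=[36,-18,18] → .
    (2,3)@(5, 7): e=[32,-22,26] → .
  covered (5 px):
    . . . . . .
    . . X X X .
    . X X . . .
    . . . . . .
    . . . . . .
    . . . . . .
T1:
  2·area = 15
  edge (10, 7)→(6, 0): d=(-4,-7) inclusive
  edge (6, 0)→(11, 5): d=(5,5) inclusive
  edge (11, 5)→(10, 7): d=(-1,2) inclusive
    (3,0)@(7, 1): e=[3,0,12] → X  [on edge]
    (4,0)@(9, 1): e=[17,-10,8] → .
    (3,1)@(7, 3): e=[-5,10,10] → .
    (4,1)@(9, 3): e=[9,0,6] → X  [on edge]
    (5,1)@(11, 3): e=[23,-10,2] → .
    (4,2)@(9, 5): e=[1,10,4] → X
    (5,2)@(11, 5): e=[15,0,0] → X  [on edge]
    (4,3)@(9, 7): e=[-7,20,2] → .
    (5,3)@(11, 7): e=[7,10,-2] → .
    (4,4)@(9, 9): e=[-15,30,0] → .  [on edge]
  covered (4 px):
    . . . X . .
    . . . . X .
    . . . . X X
    . . . . . .
    . . . . . .
    . . . . . .

Result: 9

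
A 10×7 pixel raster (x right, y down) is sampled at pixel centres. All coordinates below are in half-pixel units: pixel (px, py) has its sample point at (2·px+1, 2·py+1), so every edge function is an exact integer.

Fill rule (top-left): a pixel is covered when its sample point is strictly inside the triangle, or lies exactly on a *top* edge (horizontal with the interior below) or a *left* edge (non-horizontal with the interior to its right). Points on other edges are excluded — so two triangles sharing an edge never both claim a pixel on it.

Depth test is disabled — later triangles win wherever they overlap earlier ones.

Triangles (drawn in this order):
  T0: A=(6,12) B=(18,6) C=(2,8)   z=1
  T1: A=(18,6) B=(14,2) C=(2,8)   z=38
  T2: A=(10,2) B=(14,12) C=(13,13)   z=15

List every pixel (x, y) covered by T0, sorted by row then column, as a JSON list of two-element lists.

T0:
  2·area = 72  (B↔C swapped to make it positive)
  edge (6, 12)→(2, 8): d=(-4,-4) top-left  bias=+0
  edge (2, 8)→(18, 6): d=(16,-2) top-left  bias=+0
  edge (18, 6)→(6, 12): d=(-12,6) right/bottom  bias=-1
    (0,3)@(1, 7): e=[0,-18,90] → .  [on edge]
    (5,3)@(11, 7): e=[40,2,30] → X
    (6,3)@(13, 7): e=[48,6,18] → X
    (7,3)@(15, 7): e=[56,10,6] → X
    (8,3)@(17, 7): e=[64,14,-6] → .
    (1,4)@(3, 9): e=[0,18,54] → X  [on edge]
    (2,4)@(5, 9): e=[8,22,42] → X
    (3,4)@(7, 9): e=[16,26,30] → X
    (4,4)@(9, 9): e=[24,30,18] → X
    (6,4)@(13, 9): e=[40,38,-6] → .
    (7,4)@(15, 9): e=[48,42,-18] → .
    (1,5)@(3, 11): e=[-8,50,30] → .
    (2,5)@(5, 11): e=[0,54,18] → X  [on edge]
    (3,6)@(7, 13): e=[0,90,-18] → .  [on edge]
  covered (10 px):
    . . . . . . . . . .
    . . . . . . . . . .
    . . . . . . . . . .
    . . . . . X X X . .
    . X X X X X . . . .
    . . X X . . . . . .
    . . . . . . . . . .
T1:
  2·area = 72  (B↔C swapped to make it positive)
  edge (18, 6)→(2, 8): d=(-16,2) right/bottom  bias=-1
  edge (2, 8)→(14, 2): d=(12,-6) top-left  bias=+0
  edge (14, 2)→(18, 6): d=(4,4) right/bottom  bias=-1
    (6,0)@(13, 1): e=[90,-18,0] → .  [on edge]
    (6,1)@(13, 3): e=[58,6,8] → X
    (7,1)@(15, 3): e=[54,18,0] → .  [on edge]
    (4,2)@(9, 5): e=[34,6,32] → X
    (5,2)@(11, 5): e=[30,18,24] → X
    (7,2)@(15, 5): e=[22,42,8] → X
    (8,2)@(17, 5): e=[18,54,0] → .  [on edge]
    (2,3)@(5, 7): e=[10,6,56] → X
    (3,3)@(7, 7): e=[6,18,48] → X
    (5,3)@(11, 7): e=[-2,42,32] → .
    (6,3)@(13, 7): e=[-6,54,24] → .
    (7,3)@(15, 7): e=[-10,66,16] → .
    (9,3)@(19, 7): e=[-18,90,0] → .  [on edge]
  covered (8 px):
    . . . . . . . . . .
    . . . . . . X . . .
    . . . . X X X X . .
    . . X X X . . . . .
    . . . . . . . . . .
    . . . . . . . . . .
    . . . . . . . . . .
T2:
  2·area = 14
  edge (10, 2)→(14, 12): d=(4,10) right/bottom  bias=-1
  edge (14, 12)→(13, 13): d=(-1,1) right/bottom  bias=-1
  edge (13, 13)→(10, 2): d=(-3,-11) top-left  bias=+0
    (5,2)@(11, 5): e=[2,10,2] → X
    (6,2)@(13, 5): e=[-18,8,24] → .
    (5,3)@(11, 7): e=[10,8,-4] → .
    (9,3)@(19, 7): e=[-70,0,84] → .  [on edge]
    (8,4)@(17, 9): e=[-42,0,56] → .  [on edge]
    (6,5)@(13, 11): e=[6,2,6] → X
    (7,5)@(15, 11): e=[-14,0,28] → .  [on edge]
    (6,6)@(13, 13): e=[14,0,0] → .  [on edge]
  covered (2 px):
    . . . . . . . . . .
    . . . . . . . . . .
    . . . . . X . . . .
    . . . . . . . . . .
    . . . . . . . . . .
    . . . . . . X . . .
    . . . . . . . . . .

Final: [[5,3],[6,3],[7,3],[1,4],[2,4],[3,4],[4,4],[5,4],[2,5],[3,5]]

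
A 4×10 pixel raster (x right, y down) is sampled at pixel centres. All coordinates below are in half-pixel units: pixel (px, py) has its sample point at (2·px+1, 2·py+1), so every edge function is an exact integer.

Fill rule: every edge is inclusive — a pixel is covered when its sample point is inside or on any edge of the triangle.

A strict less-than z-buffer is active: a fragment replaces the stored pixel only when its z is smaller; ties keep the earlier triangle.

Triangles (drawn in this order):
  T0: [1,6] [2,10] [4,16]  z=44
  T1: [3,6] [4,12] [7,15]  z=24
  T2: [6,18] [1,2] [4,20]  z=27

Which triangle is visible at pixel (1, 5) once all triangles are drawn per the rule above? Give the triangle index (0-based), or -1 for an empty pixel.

T0:
  2·area = 2  (B↔C swapped to make it positive)
  edge (1, 6)→(4, 16): d=(3,10) inclusive
  edge (4, 16)→(2, 10): d=(-2,-6) inclusive
  edge (2, 10)→(1, 6): d=(-1,-4) inclusive
    (0,3)@(1, 7): e=[3,0,-1] → ·  [on edge]
    (1,6)@(3, 13): e=[1,0,1] → █  [on edge]
    (2,6)@(5, 13): e=[-19,12,9] → ·
    (1,7)@(3, 15): e=[7,-4,-1] → ·
    (2,9)@(5, 19): e=[-1,0,3] → ·  [on edge]
  covered (1 px):
    · · · ·
    · · · ·
    · · · ·
    · · · ·
    · · · ·
    · · · ·
    · █ · ·
    · · · ·
    · · · ·
    · · · ·
T1:
  2·area = 15  (B↔C swapped to make it positive)
  edge (3, 6)→(7, 15): d=(4,9) inclusive
  edge (7, 15)→(4, 12): d=(-3,-3) inclusive
  edge (4, 12)→(3, 6): d=(-1,-6) inclusive
    (0,4)@(1, 9): e=[30,0,-15] → ·  [on edge]
    (1,5)@(3, 11): e=[20,0,-5] → ·  [on edge]
    (2,5)@(5, 11): e=[2,6,7] → █
    (3,5)@(7, 11): e=[-16,12,19] → ·
    (2,6)@(5, 13): e=[10,0,5] → █  [on edge]
    (3,6)@(7, 13): e=[-8,6,17] → ·
    (2,7)@(5, 15): e=[18,-6,3] → ·
    (3,7)@(7, 15): e=[0,0,15] → █  [on edge]
    (3,8)@(7, 17): e=[8,-6,13] → ·
  covered (3 px):
    · · · ·
    · · · ·
    · · · ·
    · · · ·
    · · · ·
    · · █ ·
    · · █ ·
    · · · █
    · · · ·
    · · · ·
T2:
  2·area = 42  (B↔C swapped to make it positive)
  edge (6, 18)→(4, 20): d=(-2,2) inclusive
  edge (4, 20)→(1, 2): d=(-3,-18) inclusive
  edge (1, 2)→(6, 18): d=(5,16) inclusive
    (1,4)@(3, 9): e=[24,15,3] → █
    (2,4)@(5, 9): e=[20,51,-29] → ·
    (1,5)@(3, 11): e=[20,9,13] → █
    (2,5)@(5, 11): e=[16,45,-19] → ·
    (1,6)@(3, 13): e=[16,3,23] → █
    (2,6)@(5, 13): e=[12,39,-9] → ·
    (1,7)@(3, 15): e=[12,-3,33] → ·
    (2,7)@(5, 15): e=[8,33,1] → █
    (3,7)@(7, 15): e=[4,69,-31] → ·
    (2,8)@(5, 17): e=[4,27,11] → █
    (3,8)@(7, 17): e=[0,63,-21] → ·  [on edge]
    (2,9)@(5, 19): e=[0,21,21] → █  [on edge]
  covered (6 px):
    · · · ·
    · · · ·
    · · · ·
    · · · ·
    · █ · ·
    · █ · ·
    · █ · ·
    · · █ ·
    · · █ ·
    · · █ ·

Z-buffer (winner per pixel, '.' = empty):
  . . . .
  . . . .
  . . . .
  . . . .
  . 2 . .
  . 2 1 .
  . 2 1 .
  . . 2 1
  . . 2 .
  . . 2 .

Answer: 2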